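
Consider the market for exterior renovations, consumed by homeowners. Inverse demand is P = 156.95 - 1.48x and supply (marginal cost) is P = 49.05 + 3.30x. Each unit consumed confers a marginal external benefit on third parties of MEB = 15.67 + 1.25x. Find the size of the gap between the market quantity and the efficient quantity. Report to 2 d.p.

Market equilibrium (private): 49.05 + 3.30x = 156.95 - 1.48x → x_m = 22.5732.
Social marginal benefit = demand + MEB = 172.62 - 0.23x.
Set SMB = MC: 172.62 - 0.23x = 49.05 + 3.30x → x* = 35.0057.
Gap = |22.5732 − 35.0057| = 12.4325.

12.43 units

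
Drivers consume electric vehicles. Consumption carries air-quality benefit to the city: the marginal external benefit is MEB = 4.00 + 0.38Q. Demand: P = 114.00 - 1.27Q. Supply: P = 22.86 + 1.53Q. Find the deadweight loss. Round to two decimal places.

Market equilibrium (private): 22.86 + 1.53Q = 114.00 - 1.27Q → Q_m = 32.5500.
Social marginal benefit = demand + MEB = 118.00 - 0.89Q.
Set SMB = MC: 118.00 - 0.89Q = 22.86 + 1.53Q → Q* = 39.3140.
The loss is the area between SMB and MC from Q* to Q_m; with linear curves that's a triangle of height MEB(Q_m).
DWL = ½ × 6.7640 × 16.3690 = 55.3600.

DWL = 55.36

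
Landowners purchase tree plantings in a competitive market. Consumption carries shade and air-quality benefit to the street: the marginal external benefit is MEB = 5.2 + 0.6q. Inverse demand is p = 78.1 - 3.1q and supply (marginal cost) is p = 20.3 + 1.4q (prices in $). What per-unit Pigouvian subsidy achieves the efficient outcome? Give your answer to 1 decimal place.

Social marginal benefit = demand + MEB = 83.3 - 2.5q.
Set SMB = MC: 83.3 - 2.5q = 20.3 + 1.4q → q* = 16.1538.
The Pigouvian subsidy equals MEB at q*: 5.2 + 0.6×16.1538 = 14.8923.

subsidy = $14.9 per unit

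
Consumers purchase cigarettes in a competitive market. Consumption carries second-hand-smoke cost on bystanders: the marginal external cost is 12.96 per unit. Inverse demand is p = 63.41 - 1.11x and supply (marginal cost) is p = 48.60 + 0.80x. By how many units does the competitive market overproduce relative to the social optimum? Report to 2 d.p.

Market equilibrium (private): 48.60 + 0.80x = 63.41 - 1.11x → x_m = 7.7539.
Social marginal benefit = demand − MEC = 50.45 - 1.11x.
Set SMB = MC: 50.45 - 1.11x = 48.60 + 0.80x → x* = 0.9686.
Gap = |7.7539 − 0.9686| = 6.7853.

6.79 units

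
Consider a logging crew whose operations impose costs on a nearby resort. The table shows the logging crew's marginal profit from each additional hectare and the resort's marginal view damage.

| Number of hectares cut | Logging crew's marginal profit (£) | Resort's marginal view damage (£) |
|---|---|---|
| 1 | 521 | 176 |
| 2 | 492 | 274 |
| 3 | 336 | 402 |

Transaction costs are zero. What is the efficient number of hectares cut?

2

Bargaining reaches the level where marginal profit last exceeds marginal view damage.
That holds through level 2 (492 ≥ 274) but not at 3 (336 < 402).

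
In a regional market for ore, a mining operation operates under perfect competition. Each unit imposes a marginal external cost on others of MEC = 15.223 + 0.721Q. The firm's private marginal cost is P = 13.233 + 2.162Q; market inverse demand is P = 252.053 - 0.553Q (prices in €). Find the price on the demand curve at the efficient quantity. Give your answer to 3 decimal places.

P = €216.067

Social marginal cost = private MC + MEC = 28.456 + 2.883Q.
Set SMC = demand: 28.456 + 2.883Q = 252.053 - 0.553Q → Q* = 65.0748.
Consumer price on the demand curve at Q*: 252.053 − 0.553×65.0748 = 216.0666.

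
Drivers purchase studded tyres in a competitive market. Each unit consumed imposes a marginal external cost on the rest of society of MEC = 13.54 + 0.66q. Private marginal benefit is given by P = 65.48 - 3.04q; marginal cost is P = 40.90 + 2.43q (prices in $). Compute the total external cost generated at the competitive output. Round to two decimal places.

$67.51

Market equilibrium (private): 40.90 + 2.43q = 65.48 - 3.04q → q_m = 4.4936.
Total external cost = ∫₀^{q_m} (13.54 + 0.66q) dq = 13.54×4.4936 + ½×0.66×4.4936² = 67.5068.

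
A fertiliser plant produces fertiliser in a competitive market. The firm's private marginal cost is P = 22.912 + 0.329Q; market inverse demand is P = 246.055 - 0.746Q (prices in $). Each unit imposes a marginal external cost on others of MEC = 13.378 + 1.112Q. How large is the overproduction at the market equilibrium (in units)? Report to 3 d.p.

Market equilibrium (private): 22.912 + 0.329Q = 246.055 - 0.746Q → Q_m = 207.5749.
Social marginal cost = private MC + MEC = 36.290 + 1.441Q.
Set SMC = demand: 36.290 + 1.441Q = 246.055 - 0.746Q → Q* = 95.9145.
Gap = |207.5749 − 95.9145| = 111.6604.

111.660 units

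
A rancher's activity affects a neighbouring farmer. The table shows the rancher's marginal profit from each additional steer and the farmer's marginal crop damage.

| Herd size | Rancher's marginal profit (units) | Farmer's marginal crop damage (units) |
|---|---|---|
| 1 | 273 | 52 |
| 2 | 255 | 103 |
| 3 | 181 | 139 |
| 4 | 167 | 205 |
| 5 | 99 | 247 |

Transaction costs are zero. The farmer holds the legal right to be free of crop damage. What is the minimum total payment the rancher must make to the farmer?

294

Efficient level: marginal profit ≥ marginal crop damage through level 3, so k* = 3.
With the farmer holding the right, the rancher must at least compensate total damage at k*: 52 + 103 + 139 = 294.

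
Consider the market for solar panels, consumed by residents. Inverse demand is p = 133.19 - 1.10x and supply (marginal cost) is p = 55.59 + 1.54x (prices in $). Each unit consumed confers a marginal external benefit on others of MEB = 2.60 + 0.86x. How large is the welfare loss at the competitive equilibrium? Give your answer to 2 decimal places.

DWL = $218.32

Market equilibrium (private): 55.59 + 1.54x = 133.19 - 1.10x → x_m = 29.3939.
Social marginal benefit = demand + MEB = 135.79 - 0.24x.
Set SMB = MC: 135.79 - 0.24x = 55.59 + 1.54x → x* = 45.0562.
Height of the DWL triangle at x_m is SMB(x_m) − MC(x_m) = MEB(x_m) = 27.8788.
DWL = ½ × 15.6623 × 27.8788 = 218.3231.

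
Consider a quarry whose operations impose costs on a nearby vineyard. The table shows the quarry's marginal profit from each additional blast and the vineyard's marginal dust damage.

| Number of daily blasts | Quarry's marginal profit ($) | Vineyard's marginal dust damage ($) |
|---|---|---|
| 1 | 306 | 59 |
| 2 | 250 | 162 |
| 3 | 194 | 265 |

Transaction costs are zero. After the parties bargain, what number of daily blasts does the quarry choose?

2

Bargaining reaches the level where marginal profit last exceeds marginal dust damage.
That holds through level 2 (250 ≥ 162) but not at 3 (194 < 265).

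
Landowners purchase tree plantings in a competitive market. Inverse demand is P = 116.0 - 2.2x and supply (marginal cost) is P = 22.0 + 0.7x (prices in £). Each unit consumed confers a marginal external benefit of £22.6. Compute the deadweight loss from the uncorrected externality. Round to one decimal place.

DWL = £88.1

Market equilibrium (private): 22.0 + 0.7x = 116.0 - 2.2x → x_m = 32.4138.
Social marginal benefit = demand + MEB = 138.6 - 2.2x.
Set SMB = MC: 138.6 - 2.2x = 22.0 + 0.7x → x* = 40.2069.
Between x* and x_m the wedge SMB − MC runs linearly from 0 to MEB(x_m), so the loss is a triangle.
DWL = ½ × 7.7931 × 22.6000 = 88.0620.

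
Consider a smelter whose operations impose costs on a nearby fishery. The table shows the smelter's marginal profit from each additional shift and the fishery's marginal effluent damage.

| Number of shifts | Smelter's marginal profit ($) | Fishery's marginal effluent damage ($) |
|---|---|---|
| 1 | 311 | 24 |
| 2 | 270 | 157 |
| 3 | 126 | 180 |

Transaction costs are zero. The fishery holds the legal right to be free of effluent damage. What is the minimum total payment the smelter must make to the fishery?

Efficient level: marginal profit ≥ marginal effluent damage through level 2, so k* = 2.
With the fishery holding the right, the smelter must at least compensate total damage at k*: 24 + 157 = 181.

$181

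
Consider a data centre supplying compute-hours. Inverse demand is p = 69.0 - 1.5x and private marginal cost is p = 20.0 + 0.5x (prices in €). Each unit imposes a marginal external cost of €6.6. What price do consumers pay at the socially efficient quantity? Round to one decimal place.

P = €37.2

Social marginal cost = private MC + MEC = 26.6 + 0.5x.
Set SMC = demand: 26.6 + 0.5x = 69.0 - 1.5x → x* = 21.2000.
Consumer price on the demand curve at x*: 69.0 − 1.5×21.2000 = 37.2000.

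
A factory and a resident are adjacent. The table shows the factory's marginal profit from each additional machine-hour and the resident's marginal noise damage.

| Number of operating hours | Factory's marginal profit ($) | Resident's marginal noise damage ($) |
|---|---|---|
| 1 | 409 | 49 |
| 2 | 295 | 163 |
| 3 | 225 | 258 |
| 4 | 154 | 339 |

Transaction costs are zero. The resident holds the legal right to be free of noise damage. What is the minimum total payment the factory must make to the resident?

$212

Efficient level: marginal profit ≥ marginal noise damage through level 2, so k* = 2.
With the resident holding the right, the factory must at least compensate total damage at k*: 49 + 163 = 212.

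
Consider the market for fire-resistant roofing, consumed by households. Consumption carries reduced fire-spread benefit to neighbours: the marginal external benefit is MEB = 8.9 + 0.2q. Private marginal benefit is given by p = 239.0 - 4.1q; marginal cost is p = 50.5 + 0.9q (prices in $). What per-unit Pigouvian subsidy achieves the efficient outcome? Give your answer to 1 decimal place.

subsidy = $17.1 per unit

Social marginal benefit = demand + MEB = 247.9 - 3.9q.
Set SMB = MC: 247.9 - 3.9q = 50.5 + 0.9q → q* = 41.1250.
The Pigouvian subsidy equals MEB at q*: 8.9 + 0.2×41.1250 = 17.1250.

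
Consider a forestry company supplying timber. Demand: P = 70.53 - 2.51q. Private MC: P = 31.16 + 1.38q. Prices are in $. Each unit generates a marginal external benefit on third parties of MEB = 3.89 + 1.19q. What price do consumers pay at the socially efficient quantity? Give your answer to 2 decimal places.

Social marginal cost = private MC − MEB = 27.27 + 0.19q.
Set SMC = demand: 27.27 + 0.19q = 70.53 - 2.51q → q* = 16.0222.
Consumer price on the demand curve at q*: 70.53 − 2.51×16.0222 = 30.3143.

P = $30.31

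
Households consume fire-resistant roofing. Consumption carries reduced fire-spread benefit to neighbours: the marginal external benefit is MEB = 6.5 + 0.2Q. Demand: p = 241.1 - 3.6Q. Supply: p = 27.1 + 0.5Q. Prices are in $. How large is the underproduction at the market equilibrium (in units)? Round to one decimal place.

Market equilibrium (private): 27.1 + 0.5Q = 241.1 - 3.6Q → Q_m = 52.1951.
Social marginal benefit = demand + MEB = 247.6 - 3.4Q.
Set SMB = MC: 247.6 - 3.4Q = 27.1 + 0.5Q → Q* = 56.5385.
Gap = |52.1951 − 56.5385| = 4.3434.

4.3 units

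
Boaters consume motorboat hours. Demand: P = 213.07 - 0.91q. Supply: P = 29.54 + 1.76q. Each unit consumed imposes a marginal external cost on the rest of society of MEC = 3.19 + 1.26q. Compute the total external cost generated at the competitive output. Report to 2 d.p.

Market equilibrium (private): 29.54 + 1.76q = 213.07 - 0.91q → q_m = 68.7378.
Total external cost = ∫₀^{q_m} (3.19 + 1.26q) dq = 3.19×68.7378 + ½×1.26×68.7378² = 3195.9512.

3195.95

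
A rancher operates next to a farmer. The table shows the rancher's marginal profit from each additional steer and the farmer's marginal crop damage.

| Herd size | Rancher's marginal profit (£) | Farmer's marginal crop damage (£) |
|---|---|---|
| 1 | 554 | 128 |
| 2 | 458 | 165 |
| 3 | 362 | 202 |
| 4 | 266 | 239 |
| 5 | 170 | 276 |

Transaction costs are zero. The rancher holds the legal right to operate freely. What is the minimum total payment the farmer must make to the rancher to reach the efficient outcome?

£170

Left alone the rancher would choose level 5 (marginal profit stays positive).
Efficient level: k* = 4 (marginal profit ≥ marginal crop damage through 4).
The farmer must at least cover the rancher's forgone profit from cutting 5→4: 170 = 170.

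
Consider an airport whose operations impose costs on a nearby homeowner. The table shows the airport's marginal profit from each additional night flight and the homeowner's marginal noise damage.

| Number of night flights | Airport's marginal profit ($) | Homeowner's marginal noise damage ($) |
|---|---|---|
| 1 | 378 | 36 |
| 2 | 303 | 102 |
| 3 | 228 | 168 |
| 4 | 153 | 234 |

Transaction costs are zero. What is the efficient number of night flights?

3

Bargaining reaches the level where marginal profit last exceeds marginal noise damage.
That holds through level 3 (228 ≥ 168) but not at 4 (153 < 234).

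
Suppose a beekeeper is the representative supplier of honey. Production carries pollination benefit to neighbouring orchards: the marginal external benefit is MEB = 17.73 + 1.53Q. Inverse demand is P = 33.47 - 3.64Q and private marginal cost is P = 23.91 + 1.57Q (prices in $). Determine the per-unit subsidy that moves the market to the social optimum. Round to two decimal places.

subsidy = $29.08 per unit

Social marginal cost = private MC − MEB = 6.18 + 0.04Q.
Set SMC = demand: 6.18 + 0.04Q = 33.47 - 3.64Q → Q* = 7.4158.
The Pigouvian subsidy equals MEB at Q*: 17.73 + 1.53×7.4158 = 29.0762.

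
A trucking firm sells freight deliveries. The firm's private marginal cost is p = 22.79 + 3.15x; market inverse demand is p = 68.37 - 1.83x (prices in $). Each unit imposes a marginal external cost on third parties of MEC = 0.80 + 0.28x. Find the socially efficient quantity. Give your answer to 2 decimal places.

x* = 8.51

Social marginal cost = private MC + MEC = 23.59 + 3.43x.
Set SMC = demand: 23.59 + 3.43x = 68.37 - 1.83x → x* = 8.5133.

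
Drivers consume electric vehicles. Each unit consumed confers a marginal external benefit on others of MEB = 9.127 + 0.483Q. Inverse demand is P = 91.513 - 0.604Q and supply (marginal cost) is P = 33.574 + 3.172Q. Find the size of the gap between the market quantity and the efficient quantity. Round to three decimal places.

5.022 units

Market equilibrium (private): 33.574 + 3.172Q = 91.513 - 0.604Q → Q_m = 15.3440.
Social marginal benefit = demand + MEB = 100.640 - 0.121Q.
Set SMB = MC: 100.640 - 0.121Q = 33.574 + 3.172Q → Q* = 20.3662.
Gap = |15.3440 − 20.3662| = 5.0222.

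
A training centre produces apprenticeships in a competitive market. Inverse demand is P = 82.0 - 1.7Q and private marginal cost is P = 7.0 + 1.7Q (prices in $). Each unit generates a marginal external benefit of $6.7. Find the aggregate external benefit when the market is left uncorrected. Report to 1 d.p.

Market equilibrium (private): 7.0 + 1.7Q = 82.0 - 1.7Q → Q_m = 22.0588.
Total external benefit = MEB × Q_m = 6.7 × 22.0588 = 147.7940.

$147.8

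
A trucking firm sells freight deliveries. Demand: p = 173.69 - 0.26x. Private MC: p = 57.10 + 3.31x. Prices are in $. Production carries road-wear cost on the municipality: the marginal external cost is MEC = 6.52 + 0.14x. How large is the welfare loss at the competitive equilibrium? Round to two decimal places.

Market equilibrium (private): 57.10 + 3.31x = 173.69 - 0.26x → x_m = 32.6583.
Social marginal cost = private MC + MEC = 63.62 + 3.45x.
Set SMC = demand: 63.62 + 3.45x = 173.69 - 0.26x → x* = 29.6685.
The loss is the area between SMC and demand from x* to x_m; with linear curves that's a triangle of height MEC(x_m).
DWL = ½ × 2.9898 × 11.0922 = 16.5817.

DWL = $16.58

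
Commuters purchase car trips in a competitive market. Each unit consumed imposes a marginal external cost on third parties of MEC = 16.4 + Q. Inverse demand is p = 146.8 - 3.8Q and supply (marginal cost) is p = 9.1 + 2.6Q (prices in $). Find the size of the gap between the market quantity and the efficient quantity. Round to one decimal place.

5.1 units

Market equilibrium (private): 9.1 + 2.6Q = 146.8 - 3.8Q → Q_m = 21.5156.
Social marginal benefit = demand − MEC = 130.4 - 4.8Q.
Set SMB = MC: 130.4 - 4.8Q = 9.1 + 2.6Q → Q* = 16.3919.
Gap = |21.5156 − 16.3919| = 5.1237.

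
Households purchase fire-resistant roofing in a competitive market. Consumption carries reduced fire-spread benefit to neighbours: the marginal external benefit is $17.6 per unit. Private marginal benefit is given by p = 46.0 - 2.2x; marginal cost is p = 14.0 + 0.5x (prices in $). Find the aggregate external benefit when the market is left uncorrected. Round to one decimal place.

Market equilibrium (private): 14.0 + 0.5x = 46.0 - 2.2x → x_m = 11.8519.
Total external benefit = MEB × x_m = 17.6 × 11.8519 = 208.5934.

$208.6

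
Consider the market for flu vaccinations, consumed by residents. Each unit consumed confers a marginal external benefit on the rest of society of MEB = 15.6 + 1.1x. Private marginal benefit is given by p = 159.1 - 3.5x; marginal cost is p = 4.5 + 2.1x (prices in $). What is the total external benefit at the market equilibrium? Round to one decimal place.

$849.9

Market equilibrium (private): 4.5 + 2.1x = 159.1 - 3.5x → x_m = 27.6071.
Total external benefit = ∫₀^{x_m} (15.6 + 1.1x) dx = 15.6×27.6071 + ½×1.1×27.6071² = 849.8543.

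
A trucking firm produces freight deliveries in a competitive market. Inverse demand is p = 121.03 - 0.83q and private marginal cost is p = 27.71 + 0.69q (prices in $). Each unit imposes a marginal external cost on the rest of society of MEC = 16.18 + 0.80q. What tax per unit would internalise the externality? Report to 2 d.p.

Social marginal cost = private MC + MEC = 43.89 + 1.49q.
Set SMC = demand: 43.89 + 1.49q = 121.03 - 0.83q → q* = 33.2500.
The Pigouvian tax equals MEC at q*: 16.18 + 0.80×33.2500 = 42.7800.

tax = $42.78 per unit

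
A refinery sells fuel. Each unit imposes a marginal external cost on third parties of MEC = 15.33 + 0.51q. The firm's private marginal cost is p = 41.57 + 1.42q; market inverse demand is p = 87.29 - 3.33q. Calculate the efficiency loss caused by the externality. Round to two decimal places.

DWL = 38.94

Market equilibrium (private): 41.57 + 1.42q = 87.29 - 3.33q → q_m = 9.6253.
Social marginal cost = private MC + MEC = 56.90 + 1.93q.
Set SMC = demand: 56.90 + 1.93q = 87.29 - 3.33q → q* = 5.7776.
The loss is the area between SMC and demand from q* to q_m; with linear curves that's a triangle of height MEC(q_m).
DWL = ½ × 3.8477 × 20.2389 = 38.9366.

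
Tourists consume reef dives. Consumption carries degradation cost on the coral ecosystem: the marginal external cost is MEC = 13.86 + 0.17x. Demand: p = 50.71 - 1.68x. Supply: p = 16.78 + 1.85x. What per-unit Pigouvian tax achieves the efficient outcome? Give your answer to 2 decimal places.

Social marginal benefit = demand − MEC = 36.85 - 1.85x.
Set SMB = MC: 36.85 - 1.85x = 16.78 + 1.85x → x* = 5.4243.
The Pigouvian tax equals MEC at x*: 13.86 + 0.17×5.4243 = 14.7821.

tax = 14.78 per unit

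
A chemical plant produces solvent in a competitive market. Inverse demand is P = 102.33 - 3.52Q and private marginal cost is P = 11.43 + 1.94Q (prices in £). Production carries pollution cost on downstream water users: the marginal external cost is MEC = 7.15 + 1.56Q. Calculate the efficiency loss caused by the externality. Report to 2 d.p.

Market equilibrium (private): 11.43 + 1.94Q = 102.33 - 3.52Q → Q_m = 16.6484.
Social marginal cost = private MC + MEC = 18.58 + 3.50Q.
Set SMC = demand: 18.58 + 3.50Q = 102.33 - 3.52Q → Q* = 11.9302.
The welfare-loss triangle has base |Q_m − Q*| and height MEC(Q_m) (the vertical gap between SMC and demand is zero at Q* and MEC at Q_m).
DWL = ½ × 4.7182 × 33.1214 = 78.1367.

DWL = £78.14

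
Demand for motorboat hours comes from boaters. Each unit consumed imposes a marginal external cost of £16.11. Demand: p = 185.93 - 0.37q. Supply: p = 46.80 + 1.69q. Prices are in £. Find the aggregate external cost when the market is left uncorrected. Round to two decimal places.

£1088.05

Market equilibrium (private): 46.80 + 1.69q = 185.93 - 0.37q → q_m = 67.5388.
Total external cost = MEC × q_m = 16.11 × 67.5388 = 1088.0501.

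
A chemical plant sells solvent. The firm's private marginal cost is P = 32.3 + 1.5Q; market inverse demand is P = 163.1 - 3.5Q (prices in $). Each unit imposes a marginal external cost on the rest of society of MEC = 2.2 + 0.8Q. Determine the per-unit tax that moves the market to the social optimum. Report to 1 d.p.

Social marginal cost = private MC + MEC = 34.5 + 2.3Q.
Set SMC = demand: 34.5 + 2.3Q = 163.1 - 3.5Q → Q* = 22.1724.
The Pigouvian tax equals MEC at Q*: 2.2 + 0.8×22.1724 = 19.9379.

tax = $19.9 per unit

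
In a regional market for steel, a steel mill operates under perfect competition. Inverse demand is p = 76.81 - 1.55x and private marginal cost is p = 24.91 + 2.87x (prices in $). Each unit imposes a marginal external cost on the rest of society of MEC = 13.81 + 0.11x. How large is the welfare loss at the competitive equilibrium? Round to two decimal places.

Market equilibrium (private): 24.91 + 2.87x = 76.81 - 1.55x → x_m = 11.7421.
Social marginal cost = private MC + MEC = 38.72 + 2.98x.
Set SMC = demand: 38.72 + 2.98x = 76.81 - 1.55x → x* = 8.4084.
The welfare-loss triangle has base |x_m − x*| and height MEC(x_m) (the vertical gap between SMC and demand is zero at x* and MEC at x_m).
DWL = ½ × 3.3337 × 15.1016 = 25.1721.

DWL = $25.17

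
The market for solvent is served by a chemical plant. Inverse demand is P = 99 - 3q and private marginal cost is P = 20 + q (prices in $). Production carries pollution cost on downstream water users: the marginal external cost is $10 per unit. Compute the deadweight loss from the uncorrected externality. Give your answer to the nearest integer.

Market equilibrium (private): 20 + q = 99 - 3q → q_m = 19.7500.
Social marginal cost = private MC + MEC = 30 + q.
Set SMC = demand: 30 + q = 99 - 3q → q* = 17.2500.
The loss is the area between SMC and demand from q* to q_m; with linear curves that's a triangle of height MEC(q_m).
DWL = ½ × 2.5000 × 10.0000 = 12.5000.

DWL = $13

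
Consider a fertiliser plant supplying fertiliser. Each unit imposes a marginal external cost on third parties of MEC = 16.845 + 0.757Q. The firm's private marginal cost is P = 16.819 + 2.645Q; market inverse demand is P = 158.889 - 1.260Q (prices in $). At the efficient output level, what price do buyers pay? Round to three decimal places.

Social marginal cost = private MC + MEC = 33.664 + 3.402Q.
Set SMC = demand: 33.664 + 3.402Q = 158.889 - 1.260Q → Q* = 26.8608.
Consumer price on the demand curve at Q*: 158.889 − 1.260×26.8608 = 125.0444.

P = $125.044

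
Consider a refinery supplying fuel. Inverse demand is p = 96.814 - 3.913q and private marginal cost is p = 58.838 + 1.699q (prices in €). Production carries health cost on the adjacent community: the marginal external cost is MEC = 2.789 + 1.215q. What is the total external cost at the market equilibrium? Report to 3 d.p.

Market equilibrium (private): 58.838 + 1.699q = 96.814 - 3.913q → q_m = 6.7669.
Total external cost = ∫₀^{q_m} (2.789 + 1.215q) dq = 2.789×6.7669 + ½×1.215×6.7669² = 46.6909.

€46.691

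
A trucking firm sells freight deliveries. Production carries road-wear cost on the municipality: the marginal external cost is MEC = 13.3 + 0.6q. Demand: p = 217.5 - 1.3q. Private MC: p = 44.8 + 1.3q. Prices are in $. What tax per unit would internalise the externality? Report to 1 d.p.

tax = $43.2 per unit

Social marginal cost = private MC + MEC = 58.1 + 1.9q.
Set SMC = demand: 58.1 + 1.9q = 217.5 - 1.3q → q* = 49.8125.
The Pigouvian tax equals MEC at q*: 13.3 + 0.6×49.8125 = 43.1875.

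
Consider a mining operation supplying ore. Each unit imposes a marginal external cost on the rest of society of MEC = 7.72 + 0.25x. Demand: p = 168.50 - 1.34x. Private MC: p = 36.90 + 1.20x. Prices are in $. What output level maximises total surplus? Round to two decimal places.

x* = 44.40

Social marginal cost = private MC + MEC = 44.62 + 1.45x.
Set SMC = demand: 44.62 + 1.45x = 168.50 - 1.34x → x* = 44.4014.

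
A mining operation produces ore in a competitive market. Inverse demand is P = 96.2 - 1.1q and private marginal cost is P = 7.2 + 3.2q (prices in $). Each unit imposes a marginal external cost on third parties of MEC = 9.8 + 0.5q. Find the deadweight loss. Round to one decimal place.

Market equilibrium (private): 7.2 + 3.2q = 96.2 - 1.1q → q_m = 20.6977.
Social marginal cost = private MC + MEC = 17.0 + 3.7q.
Set SMC = demand: 17.0 + 3.7q = 96.2 - 1.1q → q* = 16.5000.
The loss is the area between SMC and demand from q* to q_m; with linear curves that's a triangle of height MEC(q_m).
DWL = ½ × 4.1977 × 20.1488 = 42.2893.

DWL = $42.3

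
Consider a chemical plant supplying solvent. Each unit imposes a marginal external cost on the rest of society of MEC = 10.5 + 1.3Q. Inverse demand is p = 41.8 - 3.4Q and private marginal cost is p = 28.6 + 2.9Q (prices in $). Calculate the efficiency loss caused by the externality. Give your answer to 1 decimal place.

Market equilibrium (private): 28.6 + 2.9Q = 41.8 - 3.4Q → Q_m = 2.0952.
Social marginal cost = private MC + MEC = 39.1 + 4.2Q.
Set SMC = demand: 39.1 + 4.2Q = 41.8 - 3.4Q → Q* = 0.3553.
Height of the DWL triangle at Q_m is SMC(Q_m) − demand(Q_m) = MEC(Q_m) = 13.2238.
DWL = ½ × 1.7399 × 13.2238 = 11.5040.

DWL = $11.5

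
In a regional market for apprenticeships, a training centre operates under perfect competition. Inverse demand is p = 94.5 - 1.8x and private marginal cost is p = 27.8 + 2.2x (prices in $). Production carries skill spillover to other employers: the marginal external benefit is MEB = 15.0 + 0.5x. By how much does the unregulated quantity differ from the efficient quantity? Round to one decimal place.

Market equilibrium (private): 27.8 + 2.2x = 94.5 - 1.8x → x_m = 16.6750.
Social marginal cost = private MC − MEB = 12.8 + 1.7x.
Set SMC = demand: 12.8 + 1.7x = 94.5 - 1.8x → x* = 23.3429.
Gap = |16.6750 − 23.3429| = 6.6679.

6.7 units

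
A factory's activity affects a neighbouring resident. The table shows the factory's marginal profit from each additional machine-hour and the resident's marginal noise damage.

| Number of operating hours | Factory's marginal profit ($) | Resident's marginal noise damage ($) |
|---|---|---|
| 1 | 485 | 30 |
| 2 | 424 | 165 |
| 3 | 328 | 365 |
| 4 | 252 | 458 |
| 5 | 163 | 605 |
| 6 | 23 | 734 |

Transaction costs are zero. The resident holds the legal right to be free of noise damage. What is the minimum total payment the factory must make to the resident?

$195

Efficient level: marginal profit ≥ marginal noise damage through level 2, so k* = 2.
With the resident holding the right, the factory must at least compensate total damage at k*: 30 + 165 = 195.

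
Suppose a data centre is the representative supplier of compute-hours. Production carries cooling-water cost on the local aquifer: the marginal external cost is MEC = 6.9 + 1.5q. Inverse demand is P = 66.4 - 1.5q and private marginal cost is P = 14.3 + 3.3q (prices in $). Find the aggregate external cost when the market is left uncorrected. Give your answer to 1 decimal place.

$163.3

Market equilibrium (private): 14.3 + 3.3q = 66.4 - 1.5q → q_m = 10.8542.
Total external cost = ∫₀^{q_m} (6.9 + 1.5q) dq = 6.9×10.8542 + ½×1.5×10.8542² = 163.2542.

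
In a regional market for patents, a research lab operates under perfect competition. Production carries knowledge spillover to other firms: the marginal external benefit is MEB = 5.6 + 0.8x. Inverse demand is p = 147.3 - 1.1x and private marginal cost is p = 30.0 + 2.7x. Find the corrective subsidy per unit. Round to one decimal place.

Social marginal cost = private MC − MEB = 24.4 + 1.9x.
Set SMC = demand: 24.4 + 1.9x = 147.3 - 1.1x → x* = 40.9667.
The Pigouvian subsidy equals MEB at x*: 5.6 + 0.8×40.9667 = 38.3734.

subsidy = 38.4 per unit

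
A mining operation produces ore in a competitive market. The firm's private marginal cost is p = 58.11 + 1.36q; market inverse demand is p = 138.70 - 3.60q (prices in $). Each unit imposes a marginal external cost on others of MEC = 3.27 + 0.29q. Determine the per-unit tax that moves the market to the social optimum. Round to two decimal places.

Social marginal cost = private MC + MEC = 61.38 + 1.65q.
Set SMC = demand: 61.38 + 1.65q = 138.70 - 3.60q → q* = 14.7276.
The Pigouvian tax equals MEC at q*: 3.27 + 0.29×14.7276 = 7.5410.

tax = $7.54 per unit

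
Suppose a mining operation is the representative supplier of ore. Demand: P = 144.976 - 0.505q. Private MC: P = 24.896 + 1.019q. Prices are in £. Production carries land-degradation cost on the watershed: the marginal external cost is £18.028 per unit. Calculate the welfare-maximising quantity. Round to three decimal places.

q* = 66.963

Social marginal cost = private MC + MEC = 42.924 + 1.019q.
Set SMC = demand: 42.924 + 1.019q = 144.976 - 0.505q → q* = 66.9633.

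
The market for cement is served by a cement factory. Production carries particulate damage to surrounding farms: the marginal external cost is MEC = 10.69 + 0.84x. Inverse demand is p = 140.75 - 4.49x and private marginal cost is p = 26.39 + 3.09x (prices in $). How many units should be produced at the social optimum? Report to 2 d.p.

Social marginal cost = private MC + MEC = 37.08 + 3.93x.
Set SMC = demand: 37.08 + 3.93x = 140.75 - 4.49x → x* = 12.3124.

x* = 12.31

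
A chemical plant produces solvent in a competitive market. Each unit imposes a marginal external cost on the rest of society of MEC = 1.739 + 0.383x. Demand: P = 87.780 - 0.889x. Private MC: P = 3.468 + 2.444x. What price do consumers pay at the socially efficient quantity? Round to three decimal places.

Social marginal cost = private MC + MEC = 5.207 + 2.827x.
Set SMC = demand: 5.207 + 2.827x = 87.780 - 0.889x → x* = 22.2209.
Consumer price on the demand curve at x*: 87.780 − 0.889×22.2209 = 68.0256.

P = 68.026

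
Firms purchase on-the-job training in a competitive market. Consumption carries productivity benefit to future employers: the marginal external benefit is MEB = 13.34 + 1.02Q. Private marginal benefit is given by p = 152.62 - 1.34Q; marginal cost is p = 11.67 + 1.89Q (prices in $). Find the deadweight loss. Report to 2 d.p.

Market equilibrium (private): 11.67 + 1.89Q = 152.62 - 1.34Q → Q_m = 43.6378.
Social marginal benefit = demand + MEB = 165.96 - 0.32Q.
Set SMB = MC: 165.96 - 0.32Q = 11.67 + 1.89Q → Q* = 69.8145.
Height of the DWL triangle at Q_m is SMB(Q_m) − MC(Q_m) = MEB(Q_m) = 57.8505.
DWL = ½ × 26.1767 × 57.8505 = 757.1676.

DWL = $757.17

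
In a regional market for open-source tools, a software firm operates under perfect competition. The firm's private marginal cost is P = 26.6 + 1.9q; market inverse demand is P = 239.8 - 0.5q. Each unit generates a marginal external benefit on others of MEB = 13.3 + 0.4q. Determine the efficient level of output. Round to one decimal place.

q* = 113.3

Social marginal cost = private MC − MEB = 13.3 + 1.5q.
Set SMC = demand: 13.3 + 1.5q = 239.8 - 0.5q → q* = 113.2500.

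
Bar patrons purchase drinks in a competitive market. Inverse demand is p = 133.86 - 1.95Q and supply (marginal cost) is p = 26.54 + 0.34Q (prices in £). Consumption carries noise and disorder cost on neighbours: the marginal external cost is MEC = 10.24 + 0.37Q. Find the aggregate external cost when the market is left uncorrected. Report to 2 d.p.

Market equilibrium (private): 26.54 + 0.34Q = 133.86 - 1.95Q → Q_m = 46.8646.
Total external cost = ∫₀^{Q_m} (10.24 + 0.37Q) dQ = 10.24×46.8646 + ½×0.37×46.8646² = 886.2073.

£886.21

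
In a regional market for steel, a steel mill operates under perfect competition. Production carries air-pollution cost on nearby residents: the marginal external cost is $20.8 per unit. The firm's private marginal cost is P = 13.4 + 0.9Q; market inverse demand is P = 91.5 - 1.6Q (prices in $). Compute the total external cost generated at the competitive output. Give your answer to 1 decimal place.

Market equilibrium (private): 13.4 + 0.9Q = 91.5 - 1.6Q → Q_m = 31.2400.
Total external cost = MEC × Q_m = 20.8 × 31.2400 = 649.7920.

$649.8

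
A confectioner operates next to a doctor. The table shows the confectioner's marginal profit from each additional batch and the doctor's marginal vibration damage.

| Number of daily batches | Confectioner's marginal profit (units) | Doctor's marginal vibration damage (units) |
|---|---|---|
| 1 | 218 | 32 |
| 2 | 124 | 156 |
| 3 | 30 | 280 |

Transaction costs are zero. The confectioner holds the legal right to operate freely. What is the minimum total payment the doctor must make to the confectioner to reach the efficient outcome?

Left alone the confectioner would choose level 3 (marginal profit stays positive).
Efficient level: k* = 1 (marginal profit ≥ marginal vibration damage through 1).
The doctor must at least cover the confectioner's forgone profit from cutting 3→1: 124 + 30 = 154.

154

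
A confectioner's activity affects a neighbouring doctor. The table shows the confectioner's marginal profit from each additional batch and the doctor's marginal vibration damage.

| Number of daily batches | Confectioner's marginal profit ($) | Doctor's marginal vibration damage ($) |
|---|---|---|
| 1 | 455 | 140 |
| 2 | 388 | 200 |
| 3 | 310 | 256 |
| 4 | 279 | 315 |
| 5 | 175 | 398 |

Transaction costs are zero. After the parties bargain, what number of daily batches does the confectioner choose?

3

Bargaining reaches the level where marginal profit last exceeds marginal vibration damage.
That holds through level 3 (310 ≥ 256) but not at 4 (279 < 315).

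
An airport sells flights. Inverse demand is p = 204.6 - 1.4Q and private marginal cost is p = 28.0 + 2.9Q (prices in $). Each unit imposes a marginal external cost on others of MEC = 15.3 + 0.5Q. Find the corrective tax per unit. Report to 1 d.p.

tax = $32.1 per unit

Social marginal cost = private MC + MEC = 43.3 + 3.4Q.
Set SMC = demand: 43.3 + 3.4Q = 204.6 - 1.4Q → Q* = 33.6042.
The Pigouvian tax equals MEC at Q*: 15.3 + 0.5×33.6042 = 32.1021.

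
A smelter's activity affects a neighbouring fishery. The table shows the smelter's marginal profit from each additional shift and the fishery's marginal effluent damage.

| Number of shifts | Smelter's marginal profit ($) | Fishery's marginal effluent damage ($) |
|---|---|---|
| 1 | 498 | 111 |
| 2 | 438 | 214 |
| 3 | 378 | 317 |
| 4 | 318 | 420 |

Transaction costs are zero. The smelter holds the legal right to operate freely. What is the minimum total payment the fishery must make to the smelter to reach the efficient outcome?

$318

Left alone the smelter would choose level 4 (marginal profit stays positive).
Efficient level: k* = 3 (marginal profit ≥ marginal effluent damage through 3).
The fishery must at least cover the smelter's forgone profit from cutting 4→3: 318 = 318.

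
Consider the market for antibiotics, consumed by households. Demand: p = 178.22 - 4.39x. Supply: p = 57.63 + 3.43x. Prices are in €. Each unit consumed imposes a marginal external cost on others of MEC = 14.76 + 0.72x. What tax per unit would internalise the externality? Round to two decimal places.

tax = €23.68 per unit

Social marginal benefit = demand − MEC = 163.46 - 5.11x.
Set SMB = MC: 163.46 - 5.11x = 57.63 + 3.43x → x* = 12.3923.
The Pigouvian tax equals MEC at x*: 14.76 + 0.72×12.3923 = 23.6825.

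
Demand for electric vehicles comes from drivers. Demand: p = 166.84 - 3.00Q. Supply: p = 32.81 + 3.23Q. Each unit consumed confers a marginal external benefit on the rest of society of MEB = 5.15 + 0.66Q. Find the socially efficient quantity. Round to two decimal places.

Q* = 24.99

Social marginal benefit = demand + MEB = 171.99 - 2.34Q.
Set SMB = MC: 171.99 - 2.34Q = 32.81 + 3.23Q → Q* = 24.9874.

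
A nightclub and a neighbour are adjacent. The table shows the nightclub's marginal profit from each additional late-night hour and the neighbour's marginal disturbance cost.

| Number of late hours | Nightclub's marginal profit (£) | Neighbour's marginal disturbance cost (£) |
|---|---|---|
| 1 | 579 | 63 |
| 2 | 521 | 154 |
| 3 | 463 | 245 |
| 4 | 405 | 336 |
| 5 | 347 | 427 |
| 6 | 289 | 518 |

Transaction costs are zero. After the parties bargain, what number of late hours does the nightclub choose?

Bargaining reaches the level where marginal profit last exceeds marginal disturbance cost.
That holds through level 4 (405 ≥ 336) but not at 5 (347 < 427).

4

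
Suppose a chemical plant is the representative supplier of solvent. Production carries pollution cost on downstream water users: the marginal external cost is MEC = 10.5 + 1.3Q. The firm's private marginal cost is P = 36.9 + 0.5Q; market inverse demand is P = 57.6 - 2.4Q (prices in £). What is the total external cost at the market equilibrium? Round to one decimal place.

£108.1

Market equilibrium (private): 36.9 + 0.5Q = 57.6 - 2.4Q → Q_m = 7.1379.
Total external cost = ∫₀^{Q_m} (10.5 + 1.3Q) dQ = 10.5×7.1379 + ½×1.3×7.1379² = 108.0652.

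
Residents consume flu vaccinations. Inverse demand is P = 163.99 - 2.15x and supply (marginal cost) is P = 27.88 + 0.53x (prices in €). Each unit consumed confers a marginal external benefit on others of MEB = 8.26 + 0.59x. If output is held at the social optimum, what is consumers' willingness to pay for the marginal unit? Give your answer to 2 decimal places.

P = €15.48

Social marginal benefit = demand + MEB = 172.25 - 1.56x.
Set SMB = MC: 172.25 - 1.56x = 27.88 + 0.53x → x* = 69.0766.
Consumer price on the demand curve at x*: 163.99 − 2.15×69.0766 = 15.4753.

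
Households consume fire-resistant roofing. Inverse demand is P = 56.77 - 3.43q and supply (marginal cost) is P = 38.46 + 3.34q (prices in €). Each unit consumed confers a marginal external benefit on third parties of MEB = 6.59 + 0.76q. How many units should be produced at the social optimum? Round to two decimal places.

q* = 4.14

Social marginal benefit = demand + MEB = 63.36 - 2.67q.
Set SMB = MC: 63.36 - 2.67q = 38.46 + 3.34q → q* = 4.1431.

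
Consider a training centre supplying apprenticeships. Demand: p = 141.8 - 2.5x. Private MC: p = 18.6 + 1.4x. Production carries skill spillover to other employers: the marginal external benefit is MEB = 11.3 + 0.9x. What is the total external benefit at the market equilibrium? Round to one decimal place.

Market equilibrium (private): 18.6 + 1.4x = 141.8 - 2.5x → x_m = 31.5897.
Total external benefit = ∫₀^{x_m} (11.3 + 0.9x) dx = 11.3×31.5897 + ½×0.9×31.5897² = 806.0227.

806.0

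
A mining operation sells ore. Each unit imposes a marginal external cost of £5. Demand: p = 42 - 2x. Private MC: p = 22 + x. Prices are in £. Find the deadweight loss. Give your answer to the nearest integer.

Market equilibrium (private): 22 + x = 42 - 2x → x_m = 6.6667.
Social marginal cost = private MC + MEC = 27 + x.
Set SMC = demand: 27 + x = 42 - 2x → x* = 5.0000.
The loss is the area between SMC and demand from x* to x_m; with linear curves that's a triangle of height MEC(x_m).
DWL = ½ × 1.6667 × 5.0000 = 4.1668.

DWL = £4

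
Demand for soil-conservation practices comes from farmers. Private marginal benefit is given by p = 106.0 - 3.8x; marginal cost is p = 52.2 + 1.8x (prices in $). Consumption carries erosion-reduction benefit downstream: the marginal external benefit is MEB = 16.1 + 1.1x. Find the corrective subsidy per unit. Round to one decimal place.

Social marginal benefit = demand + MEB = 122.1 - 2.7x.
Set SMB = MC: 122.1 - 2.7x = 52.2 + 1.8x → x* = 15.5333.
The Pigouvian subsidy equals MEB at x*: 16.1 + 1.1×15.5333 = 33.1866.

subsidy = $33.2 per unit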